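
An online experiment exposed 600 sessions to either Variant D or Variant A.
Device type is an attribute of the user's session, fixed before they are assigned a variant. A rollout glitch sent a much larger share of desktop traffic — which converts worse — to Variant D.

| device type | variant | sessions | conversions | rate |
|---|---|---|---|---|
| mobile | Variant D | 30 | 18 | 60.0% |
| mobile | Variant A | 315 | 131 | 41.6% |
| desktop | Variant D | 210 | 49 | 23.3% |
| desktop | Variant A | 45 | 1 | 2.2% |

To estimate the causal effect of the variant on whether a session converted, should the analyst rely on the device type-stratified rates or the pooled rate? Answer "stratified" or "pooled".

The device type-specific comparison favours Variant D throughout, but the pooled figures favour Variant A. The question is whether to condition on device type.
The imbalance in device type arose from how sessions were allocated, not from anything the variant did; and device type independently affects the outcome. The pooled gap is confounded — condition on device type.
Within each level — mobile: 60.0% vs 41.6%; desktop: 23.3% vs 2.2% — Variant D is higher every time.

stratified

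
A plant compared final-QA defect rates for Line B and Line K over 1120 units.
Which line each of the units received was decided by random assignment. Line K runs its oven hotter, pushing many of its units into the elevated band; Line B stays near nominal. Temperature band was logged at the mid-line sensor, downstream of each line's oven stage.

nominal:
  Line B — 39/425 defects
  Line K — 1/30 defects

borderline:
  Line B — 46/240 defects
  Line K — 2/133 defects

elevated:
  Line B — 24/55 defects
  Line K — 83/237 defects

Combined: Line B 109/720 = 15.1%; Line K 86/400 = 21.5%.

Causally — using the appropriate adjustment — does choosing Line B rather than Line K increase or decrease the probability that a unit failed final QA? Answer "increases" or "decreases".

decreases

The in-process temperature band-specific comparison favours Line K throughout, but the pooled figures favour Line B. The question is whether to condition on in-process temperature band.
The distribution of in-process temperature band is itself part of what the line does — it is an intermediate outcome. Holding it fixed would remove that part of the effect; the total effect is the pooled difference.
Pooled: Line B 15.1% vs Line K 21.5%; Line B is lower overall.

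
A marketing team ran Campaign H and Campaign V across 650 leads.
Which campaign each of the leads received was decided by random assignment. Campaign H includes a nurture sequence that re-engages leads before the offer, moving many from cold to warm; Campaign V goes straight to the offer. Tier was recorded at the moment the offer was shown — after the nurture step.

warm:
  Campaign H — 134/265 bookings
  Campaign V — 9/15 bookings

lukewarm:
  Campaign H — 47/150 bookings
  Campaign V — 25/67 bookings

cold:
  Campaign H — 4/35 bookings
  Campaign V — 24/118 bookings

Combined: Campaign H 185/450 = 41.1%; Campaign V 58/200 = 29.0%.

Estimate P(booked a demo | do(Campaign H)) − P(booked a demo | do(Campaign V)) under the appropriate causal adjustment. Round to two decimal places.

The stratified and pooled comparisons disagree (Campaign V wins within each engagement tier; Campaign H wins overall), so the answer turns on the causal role of engagement tier.
Engagement tier here is a post-treatment variable shaped by the campaign; conditioning on it would introduce bias rather than remove it. The overall comparison is the causal one.
The causal difference is the pooled difference: 0.411 − 0.290 = +0.121.

+0.12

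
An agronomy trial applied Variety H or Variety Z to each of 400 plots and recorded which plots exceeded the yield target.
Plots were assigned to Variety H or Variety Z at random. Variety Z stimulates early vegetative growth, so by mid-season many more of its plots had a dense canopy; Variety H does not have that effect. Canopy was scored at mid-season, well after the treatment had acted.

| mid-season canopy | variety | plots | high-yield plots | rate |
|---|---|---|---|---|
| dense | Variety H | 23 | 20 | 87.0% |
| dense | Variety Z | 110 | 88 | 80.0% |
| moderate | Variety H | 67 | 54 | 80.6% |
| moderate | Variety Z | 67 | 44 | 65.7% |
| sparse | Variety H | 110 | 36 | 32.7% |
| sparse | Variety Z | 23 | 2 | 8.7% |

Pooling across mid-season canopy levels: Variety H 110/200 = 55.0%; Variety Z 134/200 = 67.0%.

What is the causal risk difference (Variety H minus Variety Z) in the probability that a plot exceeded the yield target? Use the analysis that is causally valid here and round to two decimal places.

-0.12

Because the variety influences mid-season canopy, mid-season canopy is a post-treatment mediator, not a confounder. Stratifying on it would bias the estimate; the causal effect is the crude pooled difference.
The causal difference is the pooled difference: 0.550 − 0.670 = -0.120.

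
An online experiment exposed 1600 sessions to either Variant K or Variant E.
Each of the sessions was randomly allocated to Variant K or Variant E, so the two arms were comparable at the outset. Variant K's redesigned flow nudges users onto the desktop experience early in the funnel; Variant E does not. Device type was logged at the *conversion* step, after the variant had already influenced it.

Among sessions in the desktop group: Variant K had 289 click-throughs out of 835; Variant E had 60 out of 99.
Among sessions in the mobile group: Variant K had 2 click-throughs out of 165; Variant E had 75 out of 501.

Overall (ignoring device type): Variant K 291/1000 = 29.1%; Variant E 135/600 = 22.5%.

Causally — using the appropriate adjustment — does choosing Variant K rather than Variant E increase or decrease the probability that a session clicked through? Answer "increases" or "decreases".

The stratified and pooled comparisons disagree (Variant E wins within each device type; Variant K wins overall), so the answer turns on the causal role of device type.
The distribution of device type is itself part of what the variant does — it is an intermediate outcome. Holding it fixed would remove that part of the effect; the total effect is the pooled difference.
Pooled: Variant K 29.1% vs Variant E 22.5%; Variant K is higher overall.

increases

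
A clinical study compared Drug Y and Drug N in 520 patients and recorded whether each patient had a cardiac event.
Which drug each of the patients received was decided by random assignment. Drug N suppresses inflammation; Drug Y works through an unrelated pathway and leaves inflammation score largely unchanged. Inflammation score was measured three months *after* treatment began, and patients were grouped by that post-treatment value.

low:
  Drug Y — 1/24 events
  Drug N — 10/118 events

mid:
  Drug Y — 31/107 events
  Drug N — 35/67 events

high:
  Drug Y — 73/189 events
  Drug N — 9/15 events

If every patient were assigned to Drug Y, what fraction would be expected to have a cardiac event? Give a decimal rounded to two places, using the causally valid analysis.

Drug Y is lower inside every inflammation score stratum but Drug N is lower in aggregate. Whether to stratify depends on how inflammation score relates to the drug.
Inflammation score here is a post-treatment variable shaped by the drug; conditioning on it would introduce bias rather than remove it. The overall comparison is the causal one.
So P(outcome | do(Drug Y)) is just the pooled rate for Drug Y: 105/320 = 0.328.

0.33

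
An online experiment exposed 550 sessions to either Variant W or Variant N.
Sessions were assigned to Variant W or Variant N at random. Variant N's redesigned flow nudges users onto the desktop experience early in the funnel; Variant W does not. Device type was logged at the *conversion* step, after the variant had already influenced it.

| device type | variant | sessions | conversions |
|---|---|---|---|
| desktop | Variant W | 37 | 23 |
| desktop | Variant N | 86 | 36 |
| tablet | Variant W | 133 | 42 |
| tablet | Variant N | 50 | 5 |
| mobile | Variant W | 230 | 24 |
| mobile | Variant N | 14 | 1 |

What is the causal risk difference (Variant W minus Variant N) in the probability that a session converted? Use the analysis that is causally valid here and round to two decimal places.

-0.06

The stratified and pooled comparisons disagree (Variant W wins within each device type; Variant N wins overall), so the answer turns on the causal role of device type.
Device type is downstream of the variant. One should not condition on a consequence of treatment, so the overall rates are the right comparison.
The causal difference is the pooled difference: 0.223 − 0.280 = -0.058.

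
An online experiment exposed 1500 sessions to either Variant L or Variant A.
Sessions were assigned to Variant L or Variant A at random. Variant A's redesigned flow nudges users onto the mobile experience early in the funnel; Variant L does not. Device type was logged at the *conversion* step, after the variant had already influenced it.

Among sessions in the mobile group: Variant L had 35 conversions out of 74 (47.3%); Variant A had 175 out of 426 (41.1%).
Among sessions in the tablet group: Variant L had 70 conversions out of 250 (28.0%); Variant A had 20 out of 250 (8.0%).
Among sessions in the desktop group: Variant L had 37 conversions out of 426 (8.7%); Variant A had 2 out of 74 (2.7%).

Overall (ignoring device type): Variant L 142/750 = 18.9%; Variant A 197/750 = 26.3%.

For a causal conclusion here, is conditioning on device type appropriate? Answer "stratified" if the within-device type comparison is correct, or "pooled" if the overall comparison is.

The device type-specific comparison favours Variant L throughout, but the pooled figures favour Variant A. The question is whether to condition on device type.
Device type lies on the pathway variant → device type → outcome, so adjusting for it blocks the indirect effect. For the total causal effect of variant, use the unadjusted pooled rates.
Pooled: Variant L 18.9% vs Variant A 26.3%; Variant A is higher overall.

pooled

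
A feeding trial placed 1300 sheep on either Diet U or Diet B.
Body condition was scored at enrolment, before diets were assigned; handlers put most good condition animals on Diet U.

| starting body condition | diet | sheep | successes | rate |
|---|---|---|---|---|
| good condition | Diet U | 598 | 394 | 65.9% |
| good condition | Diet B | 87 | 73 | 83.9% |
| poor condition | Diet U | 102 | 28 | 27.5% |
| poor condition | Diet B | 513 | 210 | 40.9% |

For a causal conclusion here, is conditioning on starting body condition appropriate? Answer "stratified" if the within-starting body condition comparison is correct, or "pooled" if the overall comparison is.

Nothing the diet does changes starting body condition; the imbalance is an allocation artefact. With starting body condition also predicting the outcome, the pooled figure is confounded, and the within-stratum comparison is the causal one.
Within each level — good condition: 65.9% vs 83.9%; poor condition: 27.5% vs 40.9% — Diet B is higher every time.

stratified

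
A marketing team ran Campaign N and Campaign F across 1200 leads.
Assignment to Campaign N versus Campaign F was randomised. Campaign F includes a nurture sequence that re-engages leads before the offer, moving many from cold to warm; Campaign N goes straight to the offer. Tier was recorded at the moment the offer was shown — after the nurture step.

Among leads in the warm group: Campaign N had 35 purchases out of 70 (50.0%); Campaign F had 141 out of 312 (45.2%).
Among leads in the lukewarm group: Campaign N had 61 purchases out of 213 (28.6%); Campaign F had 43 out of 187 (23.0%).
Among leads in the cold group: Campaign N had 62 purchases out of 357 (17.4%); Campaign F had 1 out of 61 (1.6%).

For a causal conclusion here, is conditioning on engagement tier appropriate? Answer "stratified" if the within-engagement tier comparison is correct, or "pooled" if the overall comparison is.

pooled

The distribution of engagement tier is itself part of what the campaign does — it is an intermediate outcome. Holding it fixed would remove that part of the effect; the total effect is the pooled difference.
Pooled: Campaign N 24.7% vs Campaign F 33.0%; Campaign F is higher overall.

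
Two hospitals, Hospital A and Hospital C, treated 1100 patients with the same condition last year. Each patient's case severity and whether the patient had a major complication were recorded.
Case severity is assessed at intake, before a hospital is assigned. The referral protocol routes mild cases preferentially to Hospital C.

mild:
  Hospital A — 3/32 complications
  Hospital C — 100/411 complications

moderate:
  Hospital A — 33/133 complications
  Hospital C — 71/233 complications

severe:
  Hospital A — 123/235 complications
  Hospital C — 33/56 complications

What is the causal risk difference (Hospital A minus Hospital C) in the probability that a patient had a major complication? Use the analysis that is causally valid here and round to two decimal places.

The stratified and pooled comparisons disagree (Hospital A wins within each case severity; Hospital C wins overall), so the answer turns on the causal role of case severity.
Case severity differs across hospitals for reasons unrelated to any effect of the hospital itself, and it separately predicts the outcome — a classic confounder. We must compare within case severity levels.
Adjusting over the population distribution of case severity: 0.403·(0.094−0.243) + 0.333·(0.248−0.305) + 0.265·(0.523−0.589) = -0.096.

-0.10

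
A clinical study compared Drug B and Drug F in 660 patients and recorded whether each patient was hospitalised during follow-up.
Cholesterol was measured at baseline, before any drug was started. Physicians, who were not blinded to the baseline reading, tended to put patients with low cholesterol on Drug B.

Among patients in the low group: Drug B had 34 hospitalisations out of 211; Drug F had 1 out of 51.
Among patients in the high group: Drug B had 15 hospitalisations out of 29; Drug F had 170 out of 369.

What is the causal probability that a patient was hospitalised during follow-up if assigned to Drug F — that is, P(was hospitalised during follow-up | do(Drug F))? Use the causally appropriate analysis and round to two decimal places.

0.29

The stratified and pooled comparisons disagree (Drug F wins within each cholesterol; Drug B wins overall), so the answer turns on the causal role of cholesterol.
Cholesterol is set before the drug has any effect — it is not caused by the drug — and it independently drives the outcome. That makes it a confounder, so the causal comparison is within cholesterol levels.
Standardising Drug F to the population cholesterol mix: 0.397·1/51 + 0.603·170/369 = 0.286.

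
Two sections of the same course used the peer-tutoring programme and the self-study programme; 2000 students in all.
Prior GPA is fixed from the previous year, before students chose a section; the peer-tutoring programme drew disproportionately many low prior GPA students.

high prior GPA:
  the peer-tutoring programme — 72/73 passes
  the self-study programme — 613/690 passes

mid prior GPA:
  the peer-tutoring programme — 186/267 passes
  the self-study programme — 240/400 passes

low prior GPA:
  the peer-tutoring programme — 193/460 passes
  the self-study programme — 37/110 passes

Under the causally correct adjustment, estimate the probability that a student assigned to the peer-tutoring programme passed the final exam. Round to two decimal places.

0.73

The stratified and pooled comparisons disagree (the peer-tutoring programme wins within each prior GPA band; the self-study programme wins overall), so the answer turns on the causal role of prior GPA band.
Since prior GPA band is a pre-existing factor (not a product of the teaching method) and it affects the outcome on its own, it is a confounder. The stratified rates, not the pooled rate, identify the causal effect.
Standardising the peer-tutoring programme to the population prior GPA band mix: 0.382·72/73 + 0.334·186/267 + 0.285·193/460 = 0.728.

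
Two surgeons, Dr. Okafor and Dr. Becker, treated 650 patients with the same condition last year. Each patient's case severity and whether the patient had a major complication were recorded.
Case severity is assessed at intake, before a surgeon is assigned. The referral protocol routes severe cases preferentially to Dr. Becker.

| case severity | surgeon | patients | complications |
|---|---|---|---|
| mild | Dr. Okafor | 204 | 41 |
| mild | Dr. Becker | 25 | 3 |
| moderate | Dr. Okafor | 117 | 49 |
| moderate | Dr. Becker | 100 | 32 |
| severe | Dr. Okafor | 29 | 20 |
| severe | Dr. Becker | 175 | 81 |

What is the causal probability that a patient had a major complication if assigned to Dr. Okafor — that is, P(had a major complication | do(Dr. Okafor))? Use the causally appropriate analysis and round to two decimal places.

0.43

The case severity-specific comparison favours Dr. Becker throughout, but the pooled figures favour Dr. Okafor. The question is whether to condition on case severity.
Here case severity is a common cause — it drives both which surgeon a case falls under and the outcome. The crude comparison mixes populations; the stratum-specific rates are the causally relevant ones.
Standardising Dr. Okafor to the population case severity mix: 0.352·41/204 + 0.334·49/117 + 0.314·20/29 = 0.427.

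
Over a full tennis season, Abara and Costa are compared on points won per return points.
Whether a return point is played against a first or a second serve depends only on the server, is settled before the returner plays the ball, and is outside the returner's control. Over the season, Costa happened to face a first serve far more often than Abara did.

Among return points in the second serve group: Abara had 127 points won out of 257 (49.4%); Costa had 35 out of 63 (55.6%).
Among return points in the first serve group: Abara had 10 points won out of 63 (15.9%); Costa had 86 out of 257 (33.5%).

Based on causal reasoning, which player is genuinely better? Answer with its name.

The stratified and pooled comparisons disagree (Costa wins within each serve type; Abara wins overall), so the answer turns on the causal role of serve type.
Serve type satisfies the back-door criterion: it is not a descendant of the player, and it blocks the spurious path from player to outcome. Adjusting for it (i.e., using the within-serve type rates) gives the causal effect.
Within each level — second serve: 49.4% vs 55.6%; first serve: 15.9% vs 33.5% — Costa is higher every time.

Costa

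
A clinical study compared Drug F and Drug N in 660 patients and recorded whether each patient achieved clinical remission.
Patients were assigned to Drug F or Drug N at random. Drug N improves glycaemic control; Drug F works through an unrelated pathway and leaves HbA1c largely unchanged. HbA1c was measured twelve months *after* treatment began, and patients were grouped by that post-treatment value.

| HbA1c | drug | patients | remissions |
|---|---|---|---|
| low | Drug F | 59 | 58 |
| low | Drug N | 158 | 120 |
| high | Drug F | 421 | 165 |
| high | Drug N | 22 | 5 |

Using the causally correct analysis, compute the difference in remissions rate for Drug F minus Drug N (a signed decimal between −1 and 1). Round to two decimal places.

-0.23

HbA1c is downstream of the drug. One should not condition on a consequence of treatment, so the overall rates are the right comparison.
The causal difference is the pooled difference: 0.465 − 0.694 = -0.230.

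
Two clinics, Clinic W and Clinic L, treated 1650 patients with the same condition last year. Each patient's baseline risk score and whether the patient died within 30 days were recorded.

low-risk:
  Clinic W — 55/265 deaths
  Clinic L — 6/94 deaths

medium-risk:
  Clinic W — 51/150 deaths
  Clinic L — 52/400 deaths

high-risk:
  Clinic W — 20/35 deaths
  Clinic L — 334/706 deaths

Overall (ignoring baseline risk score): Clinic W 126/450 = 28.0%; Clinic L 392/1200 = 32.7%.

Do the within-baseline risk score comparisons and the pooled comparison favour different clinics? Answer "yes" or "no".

Within each baseline risk score level (low-risk 20.8% vs 6.4%; medium-risk 34.0% vs 13.0%; high-risk 57.1% vs 47.3%), Clinic L has the lower rate every time. Pooled: 28.0% vs 32.7% — Clinic W has the lower rate overall. The two comparisons disagree.

yes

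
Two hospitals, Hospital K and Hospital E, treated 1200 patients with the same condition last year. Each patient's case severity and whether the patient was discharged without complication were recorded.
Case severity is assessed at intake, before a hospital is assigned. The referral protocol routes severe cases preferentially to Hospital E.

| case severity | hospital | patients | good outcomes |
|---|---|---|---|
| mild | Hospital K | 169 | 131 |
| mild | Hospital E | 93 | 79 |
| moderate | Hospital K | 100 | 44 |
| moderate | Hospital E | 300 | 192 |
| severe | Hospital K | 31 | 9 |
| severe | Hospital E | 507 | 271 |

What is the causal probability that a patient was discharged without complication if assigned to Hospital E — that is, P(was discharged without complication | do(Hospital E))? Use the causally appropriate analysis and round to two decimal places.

Within every case severity level Hospital E has the higher rate, yet pooled Hospital K does — Simpson's reversal.
Case severity is set before the hospital has any effect — it is not caused by the hospital — and it independently drives the outcome. That makes it a confounder, so the causal comparison is within case severity levels.
Standardising Hospital E to the population case severity mix: 0.218·79/93 + 0.333·192/300 + 0.448·271/507 = 0.638.

0.64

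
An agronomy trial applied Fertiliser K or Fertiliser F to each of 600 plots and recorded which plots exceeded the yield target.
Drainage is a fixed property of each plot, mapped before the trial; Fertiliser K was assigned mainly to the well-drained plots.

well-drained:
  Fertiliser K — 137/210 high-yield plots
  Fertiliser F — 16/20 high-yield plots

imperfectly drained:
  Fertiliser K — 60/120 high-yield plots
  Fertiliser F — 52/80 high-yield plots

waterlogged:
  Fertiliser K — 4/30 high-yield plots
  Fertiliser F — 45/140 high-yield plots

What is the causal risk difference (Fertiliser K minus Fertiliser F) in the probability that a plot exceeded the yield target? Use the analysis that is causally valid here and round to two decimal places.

-0.16

Within every field drainage level Fertiliser F has the higher rate, yet pooled Fertiliser K does — Simpson's reversal.
Since field drainage is a pre-existing factor (not a product of the fertiliser) and it affects the outcome on its own, it is a confounder. The stratified rates, not the pooled rate, identify the causal effect.
Adjusting over the population distribution of field drainage: 0.383·(0.652−0.800) + 0.333·(0.500−0.650) + 0.283·(0.133−0.321) = -0.160.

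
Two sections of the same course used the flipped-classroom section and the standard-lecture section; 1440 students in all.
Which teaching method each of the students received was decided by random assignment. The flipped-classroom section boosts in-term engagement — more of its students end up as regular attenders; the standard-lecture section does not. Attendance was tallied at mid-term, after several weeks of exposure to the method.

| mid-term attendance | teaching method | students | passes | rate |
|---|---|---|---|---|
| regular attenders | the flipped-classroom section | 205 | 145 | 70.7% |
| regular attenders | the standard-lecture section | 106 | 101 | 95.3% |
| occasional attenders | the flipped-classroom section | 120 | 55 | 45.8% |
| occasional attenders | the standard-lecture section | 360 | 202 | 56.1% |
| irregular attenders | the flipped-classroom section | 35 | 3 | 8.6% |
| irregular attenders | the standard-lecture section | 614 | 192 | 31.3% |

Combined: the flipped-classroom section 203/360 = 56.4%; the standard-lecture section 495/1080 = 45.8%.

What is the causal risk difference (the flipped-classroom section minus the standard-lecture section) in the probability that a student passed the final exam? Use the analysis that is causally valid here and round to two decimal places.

+0.11

the standard-lecture section is higher inside every mid-term attendance stratum but the flipped-classroom section is higher in aggregate. Whether to stratify depends on how mid-term attendance relates to the teaching method.
Mid-term attendance is downstream of the teaching method. One should not condition on a consequence of treatment, so the overall rates are the right comparison.
The causal difference is the pooled difference: 0.564 − 0.458 = +0.106.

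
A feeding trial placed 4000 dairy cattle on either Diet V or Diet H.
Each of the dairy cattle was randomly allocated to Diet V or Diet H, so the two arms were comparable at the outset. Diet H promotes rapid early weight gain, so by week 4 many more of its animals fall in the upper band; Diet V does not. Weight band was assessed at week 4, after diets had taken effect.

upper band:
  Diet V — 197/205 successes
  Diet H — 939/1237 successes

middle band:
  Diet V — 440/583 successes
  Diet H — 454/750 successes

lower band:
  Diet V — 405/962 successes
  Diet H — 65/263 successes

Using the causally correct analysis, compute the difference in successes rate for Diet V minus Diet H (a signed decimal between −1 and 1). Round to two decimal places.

-0.05

Stratifying would compare diets among dairy cattle the diets themselves sorted into week-4 weight band groups — a form of selection on an intermediate. The unconditioned pooled rates give the total causal effect.
The causal difference is the pooled difference: 0.595 − 0.648 = -0.053.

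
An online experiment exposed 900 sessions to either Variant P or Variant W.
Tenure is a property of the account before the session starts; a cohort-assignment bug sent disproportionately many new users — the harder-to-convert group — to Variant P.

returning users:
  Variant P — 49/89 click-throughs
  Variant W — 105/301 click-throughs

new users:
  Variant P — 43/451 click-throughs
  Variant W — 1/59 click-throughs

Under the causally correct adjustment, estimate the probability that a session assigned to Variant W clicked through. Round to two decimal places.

The user tenure-specific comparison favours Variant P throughout, but the pooled figures favour Variant W. The question is whether to condition on user tenure.
Since user tenure is a pre-existing factor (not a product of the variant) and it affects the outcome on its own, it is a confounder. The stratified rates, not the pooled rate, identify the causal effect.
Standardising Variant W to the population user tenure mix: 0.433·105/301 + 0.567·1/59 = 0.161.

0.16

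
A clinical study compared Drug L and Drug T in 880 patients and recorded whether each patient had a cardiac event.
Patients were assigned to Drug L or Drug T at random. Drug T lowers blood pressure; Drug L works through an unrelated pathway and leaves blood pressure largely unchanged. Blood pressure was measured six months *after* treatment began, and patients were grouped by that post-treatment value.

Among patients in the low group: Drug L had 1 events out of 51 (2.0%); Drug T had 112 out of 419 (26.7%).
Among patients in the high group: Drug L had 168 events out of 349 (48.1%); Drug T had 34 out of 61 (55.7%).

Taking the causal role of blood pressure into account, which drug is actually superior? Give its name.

Blood pressure is downstream of the drug. One should not condition on a consequence of treatment, so the overall rates are the right comparison.
Pooled: Drug L 42.2% vs Drug T 30.4%; Drug T is lower overall.

Drug T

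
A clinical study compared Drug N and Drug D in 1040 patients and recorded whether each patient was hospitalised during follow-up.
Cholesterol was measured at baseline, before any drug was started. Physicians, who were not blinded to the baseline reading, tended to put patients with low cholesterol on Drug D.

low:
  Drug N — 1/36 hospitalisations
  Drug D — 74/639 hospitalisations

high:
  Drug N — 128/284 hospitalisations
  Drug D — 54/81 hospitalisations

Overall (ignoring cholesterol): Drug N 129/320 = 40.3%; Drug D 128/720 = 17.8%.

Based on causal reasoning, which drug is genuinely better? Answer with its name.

Drug N

Within every cholesterol level Drug N has the lower rate, yet pooled Drug D does — Simpson's reversal.
Cholesterol is set before the drug has any effect — it is not caused by the drug — and it independently drives the outcome. That makes it a confounder, so the causal comparison is within cholesterol levels.
Within each level — low: 2.8% vs 11.6%; high: 45.1% vs 66.7% — Drug N is lower every time.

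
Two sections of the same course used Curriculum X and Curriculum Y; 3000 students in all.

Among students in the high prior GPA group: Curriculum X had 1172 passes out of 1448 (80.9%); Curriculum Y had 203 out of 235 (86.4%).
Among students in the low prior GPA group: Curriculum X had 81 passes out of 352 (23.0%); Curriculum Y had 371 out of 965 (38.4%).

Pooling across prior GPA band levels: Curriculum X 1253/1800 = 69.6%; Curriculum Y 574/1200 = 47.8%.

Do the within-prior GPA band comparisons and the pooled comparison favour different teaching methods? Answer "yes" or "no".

Within each prior GPA band level (high prior GPA 80.9% vs 86.4%; low prior GPA 23.0% vs 38.4%), Curriculum Y has the higher rate every time. Pooled: 69.6% vs 47.8% — Curriculum X has the higher rate overall. The two comparisons disagree.

yes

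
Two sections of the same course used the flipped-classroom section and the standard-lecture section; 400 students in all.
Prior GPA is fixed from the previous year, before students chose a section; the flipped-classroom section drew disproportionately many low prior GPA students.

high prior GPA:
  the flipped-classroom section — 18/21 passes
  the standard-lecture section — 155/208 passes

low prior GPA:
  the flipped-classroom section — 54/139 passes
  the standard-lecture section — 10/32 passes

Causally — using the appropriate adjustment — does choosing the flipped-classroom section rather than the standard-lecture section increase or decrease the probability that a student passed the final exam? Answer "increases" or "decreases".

increases

The imbalance in prior GPA band arose from how students were allocated, not from anything the teaching method did; and prior GPA band independently affects the outcome. The pooled gap is confounded — condition on prior GPA band.
Within each level — high prior GPA: 85.7% vs 74.5%; low prior GPA: 38.8% vs 31.2% — the flipped-classroom section is higher every time.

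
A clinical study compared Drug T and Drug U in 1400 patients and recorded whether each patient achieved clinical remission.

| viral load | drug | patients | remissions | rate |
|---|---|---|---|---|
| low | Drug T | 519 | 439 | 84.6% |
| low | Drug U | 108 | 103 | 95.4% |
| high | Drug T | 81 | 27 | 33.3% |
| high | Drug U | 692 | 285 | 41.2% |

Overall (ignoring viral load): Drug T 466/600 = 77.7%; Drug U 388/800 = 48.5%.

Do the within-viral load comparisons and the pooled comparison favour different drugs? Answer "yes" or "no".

yes

Within each viral load level (low 84.6% vs 95.4%; high 33.3% vs 41.2%), Drug U has the higher rate every time. Pooled: 77.7% vs 48.5% — Drug T has the higher rate overall. The two comparisons disagree.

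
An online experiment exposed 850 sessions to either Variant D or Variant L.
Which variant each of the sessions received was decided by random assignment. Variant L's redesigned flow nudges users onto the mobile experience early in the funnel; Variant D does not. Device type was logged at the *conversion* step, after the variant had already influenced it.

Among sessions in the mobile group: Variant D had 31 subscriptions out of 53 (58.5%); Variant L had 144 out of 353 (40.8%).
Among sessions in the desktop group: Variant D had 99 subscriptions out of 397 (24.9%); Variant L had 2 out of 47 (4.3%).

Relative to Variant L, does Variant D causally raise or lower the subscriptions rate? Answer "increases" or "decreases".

decreases

The device type-specific comparison favours Variant D throughout, but the pooled figures favour Variant L. The question is whether to condition on device type.
Because the variant influences device type, device type is a post-treatment mediator, not a confounder. Stratifying on it would bias the estimate; the causal effect is the crude pooled difference.
Pooled: Variant D 28.9% vs Variant L 36.5%; Variant L is higher overall.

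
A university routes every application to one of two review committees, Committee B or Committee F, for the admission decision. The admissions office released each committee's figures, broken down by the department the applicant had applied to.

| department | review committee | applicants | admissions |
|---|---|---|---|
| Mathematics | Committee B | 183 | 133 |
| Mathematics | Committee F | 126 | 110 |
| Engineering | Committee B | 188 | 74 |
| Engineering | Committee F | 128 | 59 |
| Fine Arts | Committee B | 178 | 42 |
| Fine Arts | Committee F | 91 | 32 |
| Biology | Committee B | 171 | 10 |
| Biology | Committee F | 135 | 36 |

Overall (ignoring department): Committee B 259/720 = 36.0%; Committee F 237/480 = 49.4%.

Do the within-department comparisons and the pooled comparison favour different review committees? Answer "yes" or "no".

no

Within each department level (Mathematics 72.7% vs 87.3%; Engineering 39.4% vs 46.1%; Fine Arts 23.6% vs 35.2%; Biology 5.8% vs 26.7%), Committee F has the higher rate every time. Pooled: 36.0% vs 49.4% — Committee F has the higher rate overall. They agree.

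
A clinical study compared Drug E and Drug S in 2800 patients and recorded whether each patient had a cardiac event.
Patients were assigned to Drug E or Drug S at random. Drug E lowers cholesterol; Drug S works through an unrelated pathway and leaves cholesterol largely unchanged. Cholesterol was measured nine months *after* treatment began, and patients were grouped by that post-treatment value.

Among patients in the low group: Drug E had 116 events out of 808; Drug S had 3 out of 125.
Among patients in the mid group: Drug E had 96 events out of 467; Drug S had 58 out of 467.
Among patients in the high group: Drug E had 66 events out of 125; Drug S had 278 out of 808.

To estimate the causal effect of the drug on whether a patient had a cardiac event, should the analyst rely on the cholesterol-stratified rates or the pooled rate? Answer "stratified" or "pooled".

The distribution of cholesterol is itself part of what the drug does — it is an intermediate outcome. Holding it fixed would remove that part of the effect; the total effect is the pooled difference.
Pooled: Drug E 19.9% vs Drug S 24.2%; Drug E is lower overall.

pooled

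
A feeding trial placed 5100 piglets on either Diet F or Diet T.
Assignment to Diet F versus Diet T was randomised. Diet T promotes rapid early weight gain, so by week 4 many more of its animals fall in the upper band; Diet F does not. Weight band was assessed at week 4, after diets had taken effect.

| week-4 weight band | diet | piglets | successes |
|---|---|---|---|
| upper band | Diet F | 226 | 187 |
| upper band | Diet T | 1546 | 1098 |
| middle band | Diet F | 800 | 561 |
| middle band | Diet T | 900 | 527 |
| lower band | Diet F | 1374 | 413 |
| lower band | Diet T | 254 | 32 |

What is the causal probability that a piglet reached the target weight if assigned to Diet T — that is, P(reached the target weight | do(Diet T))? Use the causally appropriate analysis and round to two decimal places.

Week-4 weight band lies on the pathway diet → week-4 weight band → outcome, so adjusting for it blocks the indirect effect. For the total causal effect of diet, use the unadjusted pooled rates.
So P(outcome | do(Diet T)) is just the pooled rate for Diet T: 1657/2700 = 0.614.

0.61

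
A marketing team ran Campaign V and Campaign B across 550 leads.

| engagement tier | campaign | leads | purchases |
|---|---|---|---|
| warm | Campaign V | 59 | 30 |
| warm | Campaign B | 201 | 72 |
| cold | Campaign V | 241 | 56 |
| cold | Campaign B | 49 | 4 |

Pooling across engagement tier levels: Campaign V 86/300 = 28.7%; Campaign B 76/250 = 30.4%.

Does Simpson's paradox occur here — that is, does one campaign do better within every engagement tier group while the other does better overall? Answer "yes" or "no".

Within each engagement tier level (warm 50.8% vs 35.8%; cold 23.2% vs 8.2%), Campaign V has the higher rate every time. Pooled: 28.7% vs 30.4% — Campaign B has the higher rate overall. The two comparisons disagree.

yes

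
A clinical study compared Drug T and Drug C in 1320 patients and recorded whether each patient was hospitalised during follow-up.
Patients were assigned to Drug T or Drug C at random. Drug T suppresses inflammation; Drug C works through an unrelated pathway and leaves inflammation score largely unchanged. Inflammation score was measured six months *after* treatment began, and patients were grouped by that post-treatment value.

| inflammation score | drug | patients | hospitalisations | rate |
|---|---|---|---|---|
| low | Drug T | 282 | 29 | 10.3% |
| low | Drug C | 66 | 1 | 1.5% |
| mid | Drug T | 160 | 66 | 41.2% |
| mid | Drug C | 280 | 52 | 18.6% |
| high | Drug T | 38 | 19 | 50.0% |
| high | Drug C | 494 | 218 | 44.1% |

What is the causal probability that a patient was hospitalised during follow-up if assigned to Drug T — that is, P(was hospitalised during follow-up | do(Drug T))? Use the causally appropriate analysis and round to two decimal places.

The stratified and pooled comparisons disagree (Drug C wins within each inflammation score; Drug T wins overall), so the answer turns on the causal role of inflammation score.
Inflammation score lies on the pathway drug → inflammation score → outcome, so adjusting for it blocks the indirect effect. For the total causal effect of drug, use the unadjusted pooled rates.
So P(outcome | do(Drug T)) is just the pooled rate for Drug T: 114/480 = 0.237.

0.24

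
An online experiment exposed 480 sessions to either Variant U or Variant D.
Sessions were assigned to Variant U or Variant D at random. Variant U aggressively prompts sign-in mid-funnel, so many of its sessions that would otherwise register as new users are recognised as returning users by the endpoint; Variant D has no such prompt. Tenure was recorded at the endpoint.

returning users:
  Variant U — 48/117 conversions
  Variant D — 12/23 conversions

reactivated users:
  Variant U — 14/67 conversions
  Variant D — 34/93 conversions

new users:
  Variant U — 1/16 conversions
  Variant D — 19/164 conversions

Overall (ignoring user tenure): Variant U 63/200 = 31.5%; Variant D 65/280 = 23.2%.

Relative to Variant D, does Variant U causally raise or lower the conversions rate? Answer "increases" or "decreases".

Variant D is higher inside every user tenure stratum but Variant U is higher in aggregate. Whether to stratify depends on how user tenure relates to the variant.
The distribution of user tenure is itself part of what the variant does — it is an intermediate outcome. Holding it fixed would remove that part of the effect; the total effect is the pooled difference.
Pooled: Variant U 31.5% vs Variant D 23.2%; Variant U is higher overall.

increases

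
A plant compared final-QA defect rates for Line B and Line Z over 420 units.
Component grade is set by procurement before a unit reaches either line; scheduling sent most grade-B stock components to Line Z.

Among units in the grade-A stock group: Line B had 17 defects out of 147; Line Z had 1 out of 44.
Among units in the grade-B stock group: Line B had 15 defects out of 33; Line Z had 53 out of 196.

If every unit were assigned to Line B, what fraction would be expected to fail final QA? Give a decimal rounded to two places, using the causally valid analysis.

0.30

Here component grade is a common cause — it drives both which line a case falls under and the outcome. The crude comparison mixes populations; the stratum-specific rates are the causally relevant ones.
Standardising Line B to the population component grade mix: 0.455·17/147 + 0.545·15/33 = 0.300.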